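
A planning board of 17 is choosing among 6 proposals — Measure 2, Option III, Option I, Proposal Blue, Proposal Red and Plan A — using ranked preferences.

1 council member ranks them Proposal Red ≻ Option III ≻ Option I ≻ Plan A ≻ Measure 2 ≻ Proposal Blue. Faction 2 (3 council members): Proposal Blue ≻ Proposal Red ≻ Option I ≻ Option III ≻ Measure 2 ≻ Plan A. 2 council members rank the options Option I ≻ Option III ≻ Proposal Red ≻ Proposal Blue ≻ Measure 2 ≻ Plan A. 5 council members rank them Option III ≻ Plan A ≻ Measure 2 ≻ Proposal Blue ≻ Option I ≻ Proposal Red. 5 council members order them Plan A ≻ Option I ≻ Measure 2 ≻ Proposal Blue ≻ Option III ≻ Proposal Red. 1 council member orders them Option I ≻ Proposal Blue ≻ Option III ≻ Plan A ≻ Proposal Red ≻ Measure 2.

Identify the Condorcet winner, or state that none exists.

Head-to-head results (17 council members):
Measure 2 vs Option III: Option III wins 12–5.
Measure 2–Option I: Option I 12–5.
Measure 2 vs Proposal Blue: Measure 2, 11–6.
Measure 2 vs Proposal Red: Measure 2, 10–7.
Measure 2 vs Plan A: Plan A wins 12–5.
Option III vs Option I: Option I, 11–6.
Option III vs Proposal Blue: Proposal Blue wins 9–8.
Option III vs Proposal Red: Option III, 13–4.
Option III–Plan A: Option III 12–5.
Option I–Proposal Blue: Option I 9–8.
Option I–Proposal Red: Option I 13–4.
Option I–Plan A: Plan A 10–7.
Proposal Blue vs Proposal Red: Proposal Blue, 14–3.
Proposal Blue vs Plan A: Plan A, 11–6.
Proposal Red vs Plan A: Plan A wins 11–6.
No option is unbeaten: Measure 2 loses to Option III; Option III loses to Option I; Option I loses to Plan A; Proposal Blue loses to Measure 2; Proposal Red loses to Measure 2; Plan A loses to Option III. In particular Measure 2 > Proposal Blue > Option III > Measure 2 is a majority cycle — no Condorcet winner exists.

none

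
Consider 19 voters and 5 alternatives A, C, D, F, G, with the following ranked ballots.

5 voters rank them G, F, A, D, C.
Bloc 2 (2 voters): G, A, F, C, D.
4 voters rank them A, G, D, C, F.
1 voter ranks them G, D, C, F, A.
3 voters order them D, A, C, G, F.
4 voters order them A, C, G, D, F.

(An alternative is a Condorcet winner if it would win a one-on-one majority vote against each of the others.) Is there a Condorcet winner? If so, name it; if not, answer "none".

Check each pair by majority over 19 ballots:
A vs C: 5+2+4+3+4 = 18 for A, 1 for C — A by 18–1.
A vs D: A preferred on 5+2+4+4 = 15 ballots; A wins 15–4.
A vs F: A, 13–6.
A vs G: 4+3+4 = 11 for A, 8 for G — A by 11–8.
C–D: D 13–6.
C vs F: C wins 12–7.
C vs G: C preferred on 3+4 = 7 ballots; G wins 12–7.
D–F: D 12–7.
D–G: G 16–3.
F vs G: G, 19–0.
A wins every pairwise contest, so A is the Condorcet winner.

A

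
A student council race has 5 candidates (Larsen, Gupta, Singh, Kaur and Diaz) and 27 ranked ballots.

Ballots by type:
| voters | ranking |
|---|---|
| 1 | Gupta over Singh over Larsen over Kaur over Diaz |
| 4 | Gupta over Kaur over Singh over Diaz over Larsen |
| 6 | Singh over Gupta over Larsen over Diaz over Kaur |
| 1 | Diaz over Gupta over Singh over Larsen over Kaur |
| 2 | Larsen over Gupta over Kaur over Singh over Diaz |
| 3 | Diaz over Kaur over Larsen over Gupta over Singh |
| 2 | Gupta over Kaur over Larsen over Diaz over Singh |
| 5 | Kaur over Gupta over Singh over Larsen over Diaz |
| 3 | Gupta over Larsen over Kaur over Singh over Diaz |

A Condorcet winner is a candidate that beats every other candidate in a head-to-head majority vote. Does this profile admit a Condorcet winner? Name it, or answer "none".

Gupta

Head-to-head results (27 voters):
Larsen vs Gupta: Gupta, 22–5.
Larsen–Singh: Singh 17–10.
Larsen vs Kaur: Kaur wins 14–13.
Larsen vs Diaz: 1+6+2+2+5+3 = 19 for Larsen, 8 for Diaz — Larsen by 19–8.
Gupta vs Singh: Gupta preferred on 21 ballots; Gupta wins 21–6.
Gupta vs Kaur: 19 to 8, Gupta.
Gupta vs Diaz: 23 for Gupta, 4 for Diaz — Gupta by 23–4.
Singh vs Kaur: Singh is ranked higher on 1+6+1 = 8 ballots, Kaur on 19. Kaur wins 19–8.
Singh vs Diaz: 21 to 6, Singh.
Kaur vs Diaz: Kaur wins 17–10.
Gupta defeats every rival head-to-head and is the Condorcet winner.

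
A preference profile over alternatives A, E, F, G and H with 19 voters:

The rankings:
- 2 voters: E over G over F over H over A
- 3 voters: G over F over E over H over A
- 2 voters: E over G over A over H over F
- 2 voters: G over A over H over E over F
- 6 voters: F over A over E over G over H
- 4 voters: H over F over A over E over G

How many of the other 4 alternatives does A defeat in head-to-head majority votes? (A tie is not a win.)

3

A against each rival (19 voters):
A vs E: A wins 12–7.
A vs F: A preferred on 2+2 = 4 ballots; F wins 15–4.
A vs G: A is ranked higher on 6+4 = 10 ballots, G on 9. A wins 10–9.
A vs H: A preferred on 2+2+6 = 10 ballots; A wins 10–9.
A beats E, G, H; loses to F — 3 pairwise wins.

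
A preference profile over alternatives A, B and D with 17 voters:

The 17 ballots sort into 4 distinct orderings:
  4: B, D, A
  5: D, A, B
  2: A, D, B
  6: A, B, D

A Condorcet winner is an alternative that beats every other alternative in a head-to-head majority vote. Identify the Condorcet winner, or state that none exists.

Head-to-head results (17 voters):
A vs B: A wins 13–4.
A vs D: D wins 9–8.
B vs D: B, 10–7.
Every alternative loses at least once (A loses to D; B loses to A; D loses to B). The majority relation contains the cycle A beats B beats D beats A, so there is no Condorcet winner.

none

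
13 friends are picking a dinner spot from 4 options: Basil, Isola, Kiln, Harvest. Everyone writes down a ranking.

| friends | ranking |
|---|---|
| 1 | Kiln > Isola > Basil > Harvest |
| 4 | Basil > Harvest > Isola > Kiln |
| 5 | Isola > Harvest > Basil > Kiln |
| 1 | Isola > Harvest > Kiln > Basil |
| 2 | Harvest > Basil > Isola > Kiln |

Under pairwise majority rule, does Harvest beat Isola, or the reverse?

Ballots ranking Harvest above Isola: 4 + 2 = 6.
Ballots ranking Isola above Harvest: 13 − 6 = 7.
Isola wins the head-to-head 7–6.

Isola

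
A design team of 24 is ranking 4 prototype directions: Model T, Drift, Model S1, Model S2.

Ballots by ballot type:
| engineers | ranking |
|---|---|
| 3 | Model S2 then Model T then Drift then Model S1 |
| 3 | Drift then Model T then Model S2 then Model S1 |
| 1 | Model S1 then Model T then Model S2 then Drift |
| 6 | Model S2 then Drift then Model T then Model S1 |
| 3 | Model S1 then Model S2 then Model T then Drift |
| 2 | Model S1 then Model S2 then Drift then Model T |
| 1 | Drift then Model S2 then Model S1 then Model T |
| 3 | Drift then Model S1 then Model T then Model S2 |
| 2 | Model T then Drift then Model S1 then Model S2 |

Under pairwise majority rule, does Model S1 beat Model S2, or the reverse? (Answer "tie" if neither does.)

Model S2

Ballots ranking Model S1 above Model S2: 1 + 3 + 2 + 3 + 2 = 11.
Ballots ranking Model S2 above Model S1: 24 − 11 = 13.
Model S2 wins the head-to-head 13–11.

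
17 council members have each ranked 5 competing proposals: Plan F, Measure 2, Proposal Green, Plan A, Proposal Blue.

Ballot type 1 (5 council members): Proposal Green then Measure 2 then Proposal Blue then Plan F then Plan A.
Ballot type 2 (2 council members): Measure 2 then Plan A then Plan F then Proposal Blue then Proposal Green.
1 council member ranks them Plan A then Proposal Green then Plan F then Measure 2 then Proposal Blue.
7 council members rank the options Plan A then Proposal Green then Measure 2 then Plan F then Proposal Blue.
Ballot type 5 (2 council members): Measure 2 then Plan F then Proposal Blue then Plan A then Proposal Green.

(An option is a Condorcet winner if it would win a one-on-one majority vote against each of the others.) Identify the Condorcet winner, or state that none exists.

Check each pair by majority over 17 ballots:
Plan F–Measure 2: Measure 2 16–1.
Plan F–Proposal Green: Proposal Green 13–4.
Plan F vs Plan A: 5+2 = 7 for Plan F, 10 for Plan A — Plan A by 10–7.
Plan F–Proposal Blue: Plan F 12–5.
Measure 2 vs Proposal Green: Proposal Green, 13–4.
Measure 2 vs Plan A: Measure 2 wins 9–8.
Measure 2–Proposal Blue: Measure 2 17–0.
Proposal Green–Plan A: Plan A 12–5.
Proposal Green vs Proposal Blue: Proposal Green wins 13–4.
Plan A vs Proposal Blue: Plan A wins 10–7.
Each option drops at least one matchup (Plan F loses to Measure 2; Measure 2 loses to Proposal Green; Proposal Green loses to Plan A; Plan A loses to Measure 2; Proposal Blue loses to Plan F); the cycle Measure 2 beats Plan A beats Proposal Green beats Measure 2 rules out a Condorcet winner.

none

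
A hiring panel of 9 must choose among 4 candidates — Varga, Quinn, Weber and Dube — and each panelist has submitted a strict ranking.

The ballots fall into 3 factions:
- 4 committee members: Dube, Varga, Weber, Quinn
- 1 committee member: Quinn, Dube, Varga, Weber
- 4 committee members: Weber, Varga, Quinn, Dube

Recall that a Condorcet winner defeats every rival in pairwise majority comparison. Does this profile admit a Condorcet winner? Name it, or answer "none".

Head-to-head results (9 committee members):
Varga vs Quinn: 8 to 1, Varga.
Varga vs Weber: 4+1 = 5 for Varga, 4 for Weber — Varga by 5–4.
Varga vs Dube: Varga preferred on 4 ballots; Dube wins 5–4.
Quinn vs Weber: 1 for Quinn, 8 for Weber — Weber by 8–1.
Quinn vs Dube: Quinn is ranked higher on 1+4 = 5 ballots, Dube on 4. Quinn wins 5–4.
Weber vs Dube: 4 for Weber, 5 for Dube — Dube by 5–4.
Each candidate drops at least one matchup (Varga loses to Dube; Quinn loses to Varga; Weber loses to Varga; Dube loses to Quinn); the cycle Varga > Quinn > Dube > Varga rules out a Condorcet winner.

none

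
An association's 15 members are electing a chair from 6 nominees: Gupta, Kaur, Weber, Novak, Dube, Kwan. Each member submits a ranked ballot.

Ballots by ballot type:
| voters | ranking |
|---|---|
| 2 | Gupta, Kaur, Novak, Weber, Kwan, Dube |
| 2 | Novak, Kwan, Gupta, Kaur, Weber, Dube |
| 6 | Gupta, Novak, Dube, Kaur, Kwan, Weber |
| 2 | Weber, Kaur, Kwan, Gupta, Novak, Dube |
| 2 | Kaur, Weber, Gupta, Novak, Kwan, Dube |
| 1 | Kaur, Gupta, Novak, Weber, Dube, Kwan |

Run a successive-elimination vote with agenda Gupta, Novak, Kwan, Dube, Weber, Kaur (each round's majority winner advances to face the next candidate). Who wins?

Gupta

Round 1: Gupta vs Novak — 13–2, Gupta advances.
Round 2: Gupta vs Kwan — 11–4, Gupta advances.
Round 3: Gupta vs Dube — 15–0, Gupta advances.
Round 4: Gupta vs Weber — 11–4, Gupta advances.
Round 5: Gupta vs Kaur — 10–5, Gupta advances.
Gupta survives the agenda.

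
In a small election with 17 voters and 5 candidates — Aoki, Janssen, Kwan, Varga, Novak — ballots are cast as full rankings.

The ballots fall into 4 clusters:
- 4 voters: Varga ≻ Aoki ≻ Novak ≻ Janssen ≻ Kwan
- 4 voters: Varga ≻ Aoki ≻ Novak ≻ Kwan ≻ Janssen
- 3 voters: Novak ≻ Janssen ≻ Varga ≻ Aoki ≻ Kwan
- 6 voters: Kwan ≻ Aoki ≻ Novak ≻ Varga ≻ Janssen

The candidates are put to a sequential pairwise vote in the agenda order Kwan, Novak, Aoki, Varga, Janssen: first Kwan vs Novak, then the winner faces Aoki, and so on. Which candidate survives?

Varga

Round 1: Kwan vs Novak — 6–11, Novak advances.
Round 2: Novak vs Aoki — 3–14, Aoki advances.
Round 3: Aoki vs Varga — 6–11, Varga advances.
Round 4: Varga vs Janssen — 14–3, Varga advances.
The agenda winner is Varga.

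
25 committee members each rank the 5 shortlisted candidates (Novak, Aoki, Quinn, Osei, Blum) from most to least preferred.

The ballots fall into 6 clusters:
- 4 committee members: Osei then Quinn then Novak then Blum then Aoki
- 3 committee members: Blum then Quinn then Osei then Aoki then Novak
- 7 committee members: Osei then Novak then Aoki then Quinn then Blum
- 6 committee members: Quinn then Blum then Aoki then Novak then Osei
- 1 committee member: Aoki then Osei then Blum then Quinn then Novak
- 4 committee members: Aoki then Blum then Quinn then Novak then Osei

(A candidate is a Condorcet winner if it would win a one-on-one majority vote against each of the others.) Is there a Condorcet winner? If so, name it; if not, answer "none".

Quinn

Head-to-head results (25 committee members):
Novak vs Aoki: 11 to 14, Aoki.
Novak vs Quinn: Novak preferred on 7 ballots; Quinn wins 18–7.
Novak vs Osei: 10 to 15, Osei.
Novak vs Blum: Novak is ranked higher on 4+7 = 11 ballots, Blum on 14. Blum wins 14–11.
Aoki vs Quinn: Aoki preferred on 7+1+4 = 12 ballots; Quinn wins 13–12.
Aoki vs Osei: Aoki is ranked higher on 6+1+4 = 11 ballots, Osei on 14. Osei wins 14–11.
Aoki vs Blum: Aoki preferred on 7+1+4 = 12 ballots; Blum wins 13–12.
Quinn vs Osei: 3+6+4 = 13 for Quinn, 12 for Osei — Quinn by 13–12.
Quinn vs Blum: Quinn is ranked higher on 4+7+6 = 17 ballots, Blum on 8. Quinn wins 17–8.
Osei vs Blum: Osei preferred on 4+7+1 = 12 ballots; Blum wins 13–12.
Quinn wins every pairwise contest, so Quinn is the Condorcet winner.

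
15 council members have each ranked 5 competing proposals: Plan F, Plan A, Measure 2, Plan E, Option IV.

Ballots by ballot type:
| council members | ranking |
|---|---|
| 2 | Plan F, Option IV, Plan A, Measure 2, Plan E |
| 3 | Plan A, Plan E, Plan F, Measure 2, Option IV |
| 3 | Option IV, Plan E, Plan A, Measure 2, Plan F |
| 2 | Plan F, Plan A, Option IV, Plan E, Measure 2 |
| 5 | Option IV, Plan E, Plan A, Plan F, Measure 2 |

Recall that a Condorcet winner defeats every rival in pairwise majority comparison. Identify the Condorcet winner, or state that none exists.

Check each pair by majority over 15 ballots:
Plan F vs Plan A: Plan F preferred on 2+2 = 4 ballots; Plan A wins 11–4.
Plan F vs Measure 2: 2+3+2+5 = 12 for Plan F, 3 for Measure 2 — Plan F by 12–3.
Plan F vs Plan E: Plan F preferred on 2+2 = 4 ballots; Plan E wins 11–4.
Plan F vs Option IV: 7 to 8, Option IV.
Plan A vs Measure 2: 2+3+3+2+5 = 15 for Plan A, 0 for Measure 2 — Plan A by 15–0.
Plan A vs Plan E: Plan A preferred on 2+3+2 = 7 ballots; Plan E wins 8–7.
Plan A vs Option IV: Plan A is ranked higher on 3+2 = 5 ballots, Option IV on 10. Option IV wins 10–5.
Measure 2 vs Plan E: 2 to 13, Plan E.
Measure 2 vs Option IV: 3 to 12, Option IV.
Plan E vs Option IV: Plan E is ranked higher on 3 ballots, Option IV on 12. Option IV wins 12–3.
Only Option IV has no losses; Option IV is the Condorcet winner.

Option IV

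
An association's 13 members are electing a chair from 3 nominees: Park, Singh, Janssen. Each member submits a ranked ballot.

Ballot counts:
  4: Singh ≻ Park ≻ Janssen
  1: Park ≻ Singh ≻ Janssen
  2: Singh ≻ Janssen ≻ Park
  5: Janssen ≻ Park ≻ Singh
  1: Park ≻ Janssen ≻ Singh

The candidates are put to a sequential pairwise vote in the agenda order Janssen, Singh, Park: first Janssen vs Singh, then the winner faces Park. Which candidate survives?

Park

Round 1: Janssen vs Singh — 6–7, Singh advances.
Round 2: Singh vs Park — 6–7, Park advances.
Park survives the agenda.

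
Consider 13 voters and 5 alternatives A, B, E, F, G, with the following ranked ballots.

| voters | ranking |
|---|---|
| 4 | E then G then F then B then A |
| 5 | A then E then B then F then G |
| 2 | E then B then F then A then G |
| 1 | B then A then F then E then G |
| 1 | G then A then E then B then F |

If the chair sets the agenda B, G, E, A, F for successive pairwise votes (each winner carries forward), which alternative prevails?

A

Round 1: B vs G — 8–5, B advances.
Round 2: B vs E — 1–12, E advances.
Round 3: E vs A — 6–7, A advances.
Round 4: A vs F — 7–6, A advances.
The agenda winner is A.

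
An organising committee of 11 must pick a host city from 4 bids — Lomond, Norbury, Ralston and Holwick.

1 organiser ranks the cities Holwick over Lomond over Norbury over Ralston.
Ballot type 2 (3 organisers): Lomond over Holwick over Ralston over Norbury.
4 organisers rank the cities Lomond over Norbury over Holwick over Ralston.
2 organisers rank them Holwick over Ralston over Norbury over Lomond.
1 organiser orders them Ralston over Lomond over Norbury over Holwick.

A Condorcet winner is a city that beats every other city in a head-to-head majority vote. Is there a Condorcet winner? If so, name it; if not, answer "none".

Lomond

Pairwise majorities:
Lomond vs Norbury: Lomond, 9–2.
Lomond vs Ralston: Lomond wins 8–3.
Lomond vs Holwick: Lomond wins 8–3.
Norbury vs Ralston: Ralston wins 6–5.
Norbury vs Holwick: Holwick, 6–5.
Ralston vs Holwick: Holwick wins 10–1.
Lomond wins every pairwise contest, so Lomond is the Condorcet winner.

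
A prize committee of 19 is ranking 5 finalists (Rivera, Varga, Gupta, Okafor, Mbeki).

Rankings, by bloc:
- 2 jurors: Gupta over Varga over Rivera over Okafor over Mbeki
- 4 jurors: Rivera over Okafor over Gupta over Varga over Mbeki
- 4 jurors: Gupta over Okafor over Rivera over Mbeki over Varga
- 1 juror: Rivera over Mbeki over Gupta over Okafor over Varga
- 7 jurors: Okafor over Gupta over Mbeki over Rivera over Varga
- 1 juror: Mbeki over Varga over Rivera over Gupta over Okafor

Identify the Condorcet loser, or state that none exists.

Varga

Pairwise majorities:
Rivera vs Varga: Rivera preferred on 4+4+1+7 = 16 ballots; Rivera wins 16–3.
Rivera vs Gupta: Gupta wins 13–6.
Rivera vs Okafor: 8 to 11, Okafor.
Rivera vs Mbeki: Rivera is ranked higher on 2+4+4+1 = 11 ballots, Mbeki on 8. Rivera wins 11–8.
Varga vs Gupta: 1 for Varga, 18 for Gupta — Gupta by 18–1.
Varga vs Okafor: Okafor, 16–3.
Varga–Mbeki: Mbeki 13–6.
Gupta vs Okafor: Okafor wins 11–8.
Gupta vs Mbeki: 17 to 2, Gupta.
Okafor vs Mbeki: 17 to 2, Okafor.
Varga is beaten in every head-to-head and is the Condorcet loser.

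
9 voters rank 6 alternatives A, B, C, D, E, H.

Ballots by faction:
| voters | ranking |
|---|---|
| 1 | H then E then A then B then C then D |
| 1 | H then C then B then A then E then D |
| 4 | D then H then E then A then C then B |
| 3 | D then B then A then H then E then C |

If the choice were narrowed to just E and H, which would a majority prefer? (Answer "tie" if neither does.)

No ballot ranks E above H: 0.
Ballots ranking H above E: 9 − 0 = 9.
H wins the head-to-head 9–0.

H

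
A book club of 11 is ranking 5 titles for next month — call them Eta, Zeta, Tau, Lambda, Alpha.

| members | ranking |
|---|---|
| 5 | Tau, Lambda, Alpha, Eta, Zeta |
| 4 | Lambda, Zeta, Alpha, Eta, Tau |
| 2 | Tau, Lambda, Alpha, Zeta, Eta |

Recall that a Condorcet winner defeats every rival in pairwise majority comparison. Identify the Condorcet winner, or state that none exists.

Head-to-head results (11 members):
Eta vs Zeta: Zeta wins 6–5.
Eta–Tau: Tau 7–4.
Eta vs Lambda: Lambda, 11–0.
Eta–Alpha: Alpha 11–0.
Zeta vs Tau: Tau wins 7–4.
Zeta vs Lambda: Lambda, 11–0.
Zeta vs Alpha: Alpha wins 7–4.
Tau vs Lambda: Tau, 7–4.
Tau vs Alpha: Tau wins 7–4.
Lambda vs Alpha: Lambda, 11–0.
Only Tau has no losses; Tau is the Condorcet winner.

Tau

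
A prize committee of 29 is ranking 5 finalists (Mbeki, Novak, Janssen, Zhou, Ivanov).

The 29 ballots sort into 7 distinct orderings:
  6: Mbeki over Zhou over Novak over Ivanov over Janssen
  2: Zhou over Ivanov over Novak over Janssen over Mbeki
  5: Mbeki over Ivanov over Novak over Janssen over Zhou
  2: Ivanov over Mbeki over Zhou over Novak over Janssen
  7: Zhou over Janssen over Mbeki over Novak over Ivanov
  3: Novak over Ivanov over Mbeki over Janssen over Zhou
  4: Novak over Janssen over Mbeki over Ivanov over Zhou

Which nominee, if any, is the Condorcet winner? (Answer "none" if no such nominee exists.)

Mbeki

Check each pair by majority over 29 ballots:
Mbeki vs Novak: Mbeki preferred on 6+5+2+7 = 20 ballots; Mbeki wins 20–9.
Mbeki vs Janssen: Mbeki preferred on 6+5+2+3 = 16 ballots; Mbeki wins 16–13.
Mbeki vs Zhou: 20 to 9, Mbeki.
Mbeki vs Ivanov: 6+5+7+4 = 22 for Mbeki, 7 for Ivanov — Mbeki by 22–7.
Novak vs Janssen: 22 to 7, Novak.
Novak vs Zhou: Novak is ranked higher on 5+3+4 = 12 ballots, Zhou on 17. Zhou wins 17–12.
Novak vs Ivanov: 20 to 9, Novak.
Janssen vs Zhou: 12 to 17, Zhou.
Janssen vs Ivanov: 11 to 18, Ivanov.
Zhou vs Ivanov: 15 to 14, Zhou.
Mbeki defeats every rival head-to-head and is the Condorcet winner.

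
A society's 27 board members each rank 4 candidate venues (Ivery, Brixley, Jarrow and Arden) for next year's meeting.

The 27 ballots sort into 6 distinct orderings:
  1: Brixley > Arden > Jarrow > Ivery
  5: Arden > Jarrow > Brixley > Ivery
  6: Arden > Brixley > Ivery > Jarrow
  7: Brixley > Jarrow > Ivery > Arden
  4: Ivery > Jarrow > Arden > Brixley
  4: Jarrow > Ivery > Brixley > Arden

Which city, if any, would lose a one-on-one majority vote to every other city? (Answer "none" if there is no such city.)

Pairwise majorities:
Ivery vs Brixley: Ivery preferred on 4+4 = 8 ballots; Brixley wins 19–8.
Ivery vs Jarrow: Ivery is ranked higher on 6+4 = 10 ballots, Jarrow on 17. Jarrow wins 17–10.
Ivery vs Arden: Ivery preferred on 7+4+4 = 15 ballots; Ivery wins 15–12.
Brixley–Jarrow: Brixley 14–13.
Brixley vs Arden: 12 to 15, Arden.
Jarrow vs Arden: Jarrow, 15–12.
Each city has at least one pairwise win (Ivery beats Arden; Brixley beats Ivery; Jarrow beats Ivery; Arden beats Brixley) — no Condorcet loser.

none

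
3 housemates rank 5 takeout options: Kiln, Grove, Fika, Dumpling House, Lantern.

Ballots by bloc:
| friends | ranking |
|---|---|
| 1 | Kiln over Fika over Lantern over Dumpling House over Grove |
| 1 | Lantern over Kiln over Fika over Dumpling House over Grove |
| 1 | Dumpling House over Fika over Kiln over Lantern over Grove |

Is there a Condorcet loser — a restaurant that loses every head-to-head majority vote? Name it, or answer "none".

Pairwise majorities:
Kiln vs Grove: Kiln wins 3–0.
Kiln vs Fika: Kiln preferred on 1+1 = 2 ballots; Kiln wins 2–1.
Kiln vs Dumpling House: Kiln is ranked higher on 1+1 = 2 ballots, Dumpling House on 1. Kiln wins 2–1.
Kiln vs Lantern: 2 to 1, Kiln.
Grove–Fika: Fika 3–0.
Grove vs Dumpling House: 0 for Grove, 3 for Dumpling House — Dumpling House by 3–0.
Grove vs Lantern: Lantern, 3–0.
Fika vs Dumpling House: Fika, 2–1.
Fika vs Lantern: Fika, 2–1.
Dumpling House–Lantern: Lantern 2–1.
Grove is beaten in every head-to-head and is the Condorcet loser.

Grove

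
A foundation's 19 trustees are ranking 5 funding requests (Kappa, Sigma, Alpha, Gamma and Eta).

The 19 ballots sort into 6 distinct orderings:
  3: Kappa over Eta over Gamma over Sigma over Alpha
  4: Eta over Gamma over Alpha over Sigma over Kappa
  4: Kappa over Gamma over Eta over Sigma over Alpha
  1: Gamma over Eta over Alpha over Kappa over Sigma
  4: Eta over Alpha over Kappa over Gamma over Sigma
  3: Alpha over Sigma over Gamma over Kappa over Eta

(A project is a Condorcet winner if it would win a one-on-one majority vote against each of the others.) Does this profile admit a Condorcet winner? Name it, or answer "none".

Check each pair by majority over 19 ballots:
Kappa vs Sigma: Kappa, 12–7.
Kappa vs Alpha: Alpha wins 12–7.
Kappa–Gamma: Kappa 11–8.
Kappa vs Eta: Kappa wins 10–9.
Sigma–Alpha: Alpha 12–7.
Sigma–Gamma: Gamma 16–3.
Sigma vs Eta: Eta, 16–3.
Alpha vs Gamma: Gamma wins 12–7.
Alpha vs Eta: Eta wins 16–3.
Gamma–Eta: Eta 11–8.
Every project loses at least once (Kappa loses to Alpha; Sigma loses to Kappa; Alpha loses to Gamma; Gamma loses to Kappa; Eta loses to Kappa). The majority relation contains the cycle Kappa beats Gamma beats Alpha beats Kappa, so there is no Condorcet winner.

none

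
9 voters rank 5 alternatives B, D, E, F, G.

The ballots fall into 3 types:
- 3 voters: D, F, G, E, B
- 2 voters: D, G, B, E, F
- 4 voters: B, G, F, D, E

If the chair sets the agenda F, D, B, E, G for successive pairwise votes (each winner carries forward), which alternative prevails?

Round 1: F vs D — 4–5, D advances.
Round 2: D vs B — 5–4, D advances.
Round 3: D vs E — 9–0, D advances.
Round 4: D vs G — 5–4, D advances.
D survives the agenda.

D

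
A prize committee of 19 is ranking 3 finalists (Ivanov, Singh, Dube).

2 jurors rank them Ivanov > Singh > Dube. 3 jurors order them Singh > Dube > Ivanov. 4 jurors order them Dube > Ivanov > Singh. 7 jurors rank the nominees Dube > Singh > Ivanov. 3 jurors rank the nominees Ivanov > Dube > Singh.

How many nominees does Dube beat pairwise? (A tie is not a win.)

Dube against each rival (19 jurors):
Dube vs Ivanov: 3+4+7 = 14 for Dube, 5 for Ivanov — Dube by 14–5.
Dube vs Singh: Dube wins 14–5.
Dube beats Ivanov, Singh — 2 pairwise wins.

2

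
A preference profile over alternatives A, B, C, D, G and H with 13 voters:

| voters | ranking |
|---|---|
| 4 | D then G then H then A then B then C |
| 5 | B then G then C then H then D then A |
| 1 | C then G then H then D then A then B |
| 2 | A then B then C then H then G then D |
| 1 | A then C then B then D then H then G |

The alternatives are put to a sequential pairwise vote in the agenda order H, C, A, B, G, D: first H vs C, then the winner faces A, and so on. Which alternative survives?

G

Round 1: H vs C — 4–9, C advances.
Round 2: C vs A — 6–7, A advances.
Round 3: A vs B — 8–5, A advances.
Round 4: A vs G — 3–10, G advances.
Round 5: G vs D — 8–5, G advances.
The agenda winner is G.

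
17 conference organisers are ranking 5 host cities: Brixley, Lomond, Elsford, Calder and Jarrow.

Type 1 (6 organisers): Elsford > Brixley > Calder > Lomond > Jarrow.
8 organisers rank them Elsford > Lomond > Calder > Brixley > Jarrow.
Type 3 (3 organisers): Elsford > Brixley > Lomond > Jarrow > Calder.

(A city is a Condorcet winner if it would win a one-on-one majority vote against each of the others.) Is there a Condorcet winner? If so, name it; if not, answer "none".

Elsford

Pairwise majorities:
Brixley–Lomond: Brixley 9–8.
Brixley vs Elsford: Elsford wins 17–0.
Brixley–Calder: Brixley 9–8.
Brixley vs Jarrow: Brixley, 17–0.
Lomond vs Elsford: Elsford, 17–0.
Lomond vs Calder: Lomond wins 11–6.
Lomond–Jarrow: Lomond 17–0.
Elsford vs Calder: Elsford wins 17–0.
Elsford vs Jarrow: Elsford, 17–0.
Calder–Jarrow: Calder 14–3.
Elsford defeats every rival head-to-head and is the Condorcet winner.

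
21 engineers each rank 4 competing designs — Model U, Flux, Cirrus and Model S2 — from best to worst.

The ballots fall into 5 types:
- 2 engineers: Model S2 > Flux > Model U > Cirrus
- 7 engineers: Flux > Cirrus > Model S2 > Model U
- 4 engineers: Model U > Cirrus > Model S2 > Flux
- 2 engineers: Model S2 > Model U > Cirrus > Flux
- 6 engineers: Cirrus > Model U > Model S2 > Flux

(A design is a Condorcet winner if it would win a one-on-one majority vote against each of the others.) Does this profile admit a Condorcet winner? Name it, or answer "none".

Check each pair by majority over 21 ballots:
Model U vs Flux: 12 to 9, Model U.
Model U vs Cirrus: Model U is ranked higher on 2+4+2 = 8 ballots, Cirrus on 13. Cirrus wins 13–8.
Model U vs Model S2: Model U preferred on 4+6 = 10 ballots; Model S2 wins 11–10.
Flux vs Cirrus: Flux is ranked higher on 2+7 = 9 ballots, Cirrus on 12. Cirrus wins 12–9.
Flux vs Model S2: 7 to 14, Model S2.
Cirrus vs Model S2: 7+4+6 = 17 for Cirrus, 4 for Model S2 — Cirrus by 17–4.
Cirrus beats each of Model U, Flux, Model S2 — Cirrus is the Condorcet winner.

Cirrus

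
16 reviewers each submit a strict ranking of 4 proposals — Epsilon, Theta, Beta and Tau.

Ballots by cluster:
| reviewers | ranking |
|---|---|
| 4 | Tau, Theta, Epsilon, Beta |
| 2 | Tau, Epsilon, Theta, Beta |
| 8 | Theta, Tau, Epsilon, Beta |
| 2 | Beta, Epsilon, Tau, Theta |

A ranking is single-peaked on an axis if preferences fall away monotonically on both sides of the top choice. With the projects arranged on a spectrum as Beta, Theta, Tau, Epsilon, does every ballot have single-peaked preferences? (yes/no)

no

Axis positions: Beta=1, Theta=2, Tau=3, Epsilon=4.
Cluster 1 (peak Tau at position 3): ranking walks positions 3-2-4-1, expanding outward from the peak — single-peaked.
Cluster 2 (peak Tau at position 3): ranking walks positions 3-4-2-1, expanding outward from the peak — single-peaked.
Cluster 3 (peak Theta at position 2): ranking walks positions 2-3-4-1, expanding outward from the peak — single-peaked.
Cluster 4: ranking walks positions 1-4-3-2; Epsilon is ranked above Theta even though Theta lies between Epsilon and the peak Beta on the axis — preferences dip and rise again. Not single-peaked.
Cluster 4 violates single-peakedness, so the profile is not single-peaked on this axis.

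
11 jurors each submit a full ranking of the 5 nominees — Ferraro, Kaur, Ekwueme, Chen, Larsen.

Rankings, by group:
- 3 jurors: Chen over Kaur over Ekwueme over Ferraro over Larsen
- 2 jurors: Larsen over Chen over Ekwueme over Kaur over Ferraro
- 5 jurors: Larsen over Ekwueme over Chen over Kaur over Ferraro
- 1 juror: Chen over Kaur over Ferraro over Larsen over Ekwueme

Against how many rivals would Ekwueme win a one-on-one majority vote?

Ekwueme against each rival (11 jurors):
Ekwueme vs Ferraro: Ekwueme is ranked higher on 3+2+5 = 10 ballots, Ferraro on 1. Ekwueme wins 10–1.
Ekwueme vs Kaur: Ekwueme, 7–4.
Ekwueme vs Chen: 5 to 6, Chen.
Ekwueme vs Larsen: 3 for Ekwueme, 8 for Larsen — Larsen by 8–3.
Ekwueme beats Ferraro, Kaur; loses to Chen, Larsen — 2 pairwise wins.

2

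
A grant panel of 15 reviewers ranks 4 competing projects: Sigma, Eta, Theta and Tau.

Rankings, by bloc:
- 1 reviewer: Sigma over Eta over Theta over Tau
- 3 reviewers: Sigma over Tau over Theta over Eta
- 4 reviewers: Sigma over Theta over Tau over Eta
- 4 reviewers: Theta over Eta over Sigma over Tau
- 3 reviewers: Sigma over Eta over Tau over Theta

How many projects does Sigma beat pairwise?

Sigma against each rival (15 reviewers):
Sigma vs Eta: 1+3+4+3 = 11 for Sigma, 4 for Eta — Sigma by 11–4.
Sigma vs Theta: 1+3+4+3 = 11 for Sigma, 4 for Theta — Sigma by 11–4.
Sigma vs Tau: Sigma preferred on 1+3+4+4+3 = 15 ballots; Sigma wins 15–0.
Sigma beats Eta, Theta, Tau — 3 pairwise wins.

3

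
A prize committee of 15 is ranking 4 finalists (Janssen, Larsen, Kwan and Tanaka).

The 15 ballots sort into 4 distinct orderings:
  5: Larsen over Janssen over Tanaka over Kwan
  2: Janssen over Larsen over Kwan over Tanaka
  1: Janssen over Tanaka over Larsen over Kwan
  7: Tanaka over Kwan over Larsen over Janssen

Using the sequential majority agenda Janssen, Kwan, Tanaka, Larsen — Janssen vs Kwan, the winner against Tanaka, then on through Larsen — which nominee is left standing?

Larsen

Round 1: Janssen vs Kwan — 8–7, Janssen advances.
Round 2: Janssen vs Tanaka — 8–7, Janssen advances.
Round 3: Janssen vs Larsen — 3–12, Larsen advances.
Larsen survives the agenda.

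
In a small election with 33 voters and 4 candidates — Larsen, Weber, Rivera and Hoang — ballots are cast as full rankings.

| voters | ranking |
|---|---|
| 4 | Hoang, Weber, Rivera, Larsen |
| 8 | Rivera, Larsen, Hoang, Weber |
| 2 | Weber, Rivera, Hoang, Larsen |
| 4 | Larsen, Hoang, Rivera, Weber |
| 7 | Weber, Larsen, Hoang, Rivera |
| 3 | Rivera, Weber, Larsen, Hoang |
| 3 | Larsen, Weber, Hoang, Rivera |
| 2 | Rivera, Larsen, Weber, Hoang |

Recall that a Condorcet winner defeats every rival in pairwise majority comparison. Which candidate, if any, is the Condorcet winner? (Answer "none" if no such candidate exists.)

Check each pair by majority over 33 ballots:
Larsen vs Weber: Larsen, 17–16.
Larsen–Rivera: Rivera 19–14.
Larsen vs Hoang: Larsen wins 27–6.
Weber vs Rivera: Rivera wins 17–16.
Weber vs Hoang: Weber, 17–16.
Rivera vs Hoang: Hoang, 18–15.
No candidate is unbeaten: Larsen loses to Rivera; Weber loses to Larsen; Rivera loses to Hoang; Hoang loses to Larsen. In particular Larsen beats Hoang beats Rivera beats Larsen is a majority cycle — no Condorcet winner exists.

none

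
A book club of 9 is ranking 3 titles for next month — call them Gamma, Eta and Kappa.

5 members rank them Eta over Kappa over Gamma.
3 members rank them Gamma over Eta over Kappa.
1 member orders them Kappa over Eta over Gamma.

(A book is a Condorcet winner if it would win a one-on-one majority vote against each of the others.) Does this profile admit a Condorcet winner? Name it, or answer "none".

Head-to-head results (9 members):
Gamma vs Eta: Eta, 6–3.
Gamma vs Kappa: Kappa wins 6–3.
Eta vs Kappa: Eta wins 8–1.
Eta beats each of Gamma, Kappa — Eta is the Condorcet winner.

Eta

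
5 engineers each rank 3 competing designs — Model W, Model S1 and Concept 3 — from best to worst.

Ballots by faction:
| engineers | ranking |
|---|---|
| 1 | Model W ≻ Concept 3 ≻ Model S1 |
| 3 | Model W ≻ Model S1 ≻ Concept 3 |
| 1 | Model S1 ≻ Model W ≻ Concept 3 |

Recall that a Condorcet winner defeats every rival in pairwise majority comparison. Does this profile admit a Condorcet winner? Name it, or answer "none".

Check each pair by majority over 5 ballots:
Model W–Model S1: Model W 4–1.
Model W vs Concept 3: Model W preferred on 1+3+1 = 5 ballots; Model W wins 5–0.
Model S1–Concept 3: Model S1 4–1.
Model W wins every pairwise contest, so Model W is the Condorcet winner.

Model W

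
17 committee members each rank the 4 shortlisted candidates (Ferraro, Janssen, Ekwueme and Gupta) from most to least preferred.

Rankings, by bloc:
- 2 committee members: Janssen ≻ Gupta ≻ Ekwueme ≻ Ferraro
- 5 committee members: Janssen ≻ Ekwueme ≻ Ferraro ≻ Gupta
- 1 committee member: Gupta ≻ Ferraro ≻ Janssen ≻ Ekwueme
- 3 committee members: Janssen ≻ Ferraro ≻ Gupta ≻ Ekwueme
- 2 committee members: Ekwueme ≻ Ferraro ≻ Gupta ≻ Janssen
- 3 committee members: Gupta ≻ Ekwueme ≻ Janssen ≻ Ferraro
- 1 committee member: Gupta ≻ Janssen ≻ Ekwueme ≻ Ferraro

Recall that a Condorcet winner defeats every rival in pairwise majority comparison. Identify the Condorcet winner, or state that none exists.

Janssen

Pairwise majorities:
Ferraro–Janssen: Janssen 14–3.
Ferraro vs Ekwueme: Ekwueme wins 13–4.
Ferraro vs Gupta: Ferraro, 10–7.
Janssen vs Ekwueme: Janssen wins 12–5.
Janssen vs Gupta: Janssen, 10–7.
Ekwueme–Gupta: Gupta 10–7.
Janssen defeats every rival head-to-head and is the Condorcet winner.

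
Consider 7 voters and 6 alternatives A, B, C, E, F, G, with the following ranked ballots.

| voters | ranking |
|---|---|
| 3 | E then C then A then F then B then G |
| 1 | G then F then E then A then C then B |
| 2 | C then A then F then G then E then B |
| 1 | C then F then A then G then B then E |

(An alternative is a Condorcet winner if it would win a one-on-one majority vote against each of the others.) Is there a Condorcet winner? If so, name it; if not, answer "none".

none

Check each pair by majority over 7 ballots:
A–B: A 7–0.
A vs C: A is ranked higher on 1 ballot, C on 6. C wins 6–1.
A vs E: 3 to 4, E.
A–F: A 5–2.
A vs G: 6 to 1, A.
B vs C: C wins 7–0.
B vs E: E wins 6–1.
B vs F: B is ranked higher on 0 ballots, F on 7. F wins 7–0.
B–G: G 4–3.
C–E: E 4–3.
C vs F: C wins 6–1.
C vs G: C wins 6–1.
E vs F: E preferred on 3 ballots; F wins 4–3.
E vs G: G wins 4–3.
F vs G: F is ranked higher on 3+2+1 = 6 ballots, G on 1. F wins 6–1.
No alternative is unbeaten: A loses to C; B loses to A; C loses to E; E loses to F; F loses to A; G loses to A. In particular A > F > E > A is a majority cycle — no Condorcet winner exists.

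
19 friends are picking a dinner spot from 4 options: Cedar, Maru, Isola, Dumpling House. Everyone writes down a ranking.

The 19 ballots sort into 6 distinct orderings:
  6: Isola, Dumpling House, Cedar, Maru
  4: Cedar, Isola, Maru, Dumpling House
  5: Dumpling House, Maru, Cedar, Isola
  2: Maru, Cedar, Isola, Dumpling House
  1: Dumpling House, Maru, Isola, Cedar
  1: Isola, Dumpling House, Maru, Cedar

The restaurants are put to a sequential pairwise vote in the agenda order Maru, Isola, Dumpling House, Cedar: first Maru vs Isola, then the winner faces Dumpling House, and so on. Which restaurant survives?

Cedar

Round 1: Maru vs Isola — 8–11, Isola advances.
Round 2: Isola vs Dumpling House — 13–6, Isola advances.
Round 3: Isola vs Cedar — 8–11, Cedar advances.
Cedar survives the agenda.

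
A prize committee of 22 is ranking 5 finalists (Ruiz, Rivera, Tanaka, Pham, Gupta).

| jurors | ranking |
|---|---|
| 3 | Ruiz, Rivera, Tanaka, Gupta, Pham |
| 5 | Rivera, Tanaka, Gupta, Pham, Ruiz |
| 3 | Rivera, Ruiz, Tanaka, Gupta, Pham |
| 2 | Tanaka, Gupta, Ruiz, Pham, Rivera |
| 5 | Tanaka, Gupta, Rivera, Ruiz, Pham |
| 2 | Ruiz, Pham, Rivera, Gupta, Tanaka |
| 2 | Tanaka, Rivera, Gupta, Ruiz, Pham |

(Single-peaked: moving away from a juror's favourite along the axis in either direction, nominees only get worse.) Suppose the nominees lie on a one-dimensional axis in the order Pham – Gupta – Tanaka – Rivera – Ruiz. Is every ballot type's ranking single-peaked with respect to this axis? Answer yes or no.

no

Axis positions: Pham=1, Gupta=2, Tanaka=3, Rivera=4, Ruiz=5.
Ballot type 1 (peak Ruiz at position 5): ranking walks positions 5-4-3-2-1, expanding outward from the peak — single-peaked.
Ballot type 2 (peak Rivera at position 4): ranking walks positions 4-3-2-1-5, expanding outward from the peak — single-peaked.
Ballot type 3 (peak Rivera at position 4): ranking walks positions 4-5-3-2-1, expanding outward from the peak — single-peaked.
Ballot type 4: ranking walks positions 3-2-5-1-4; Ruiz is ranked above Rivera even though Rivera lies between Ruiz and the peak Tanaka on the axis — preferences dip and rise again. Not single-peaked.
Ballot type 5 (peak Tanaka at position 3): ranking walks positions 3-2-4-5-1, expanding outward from the peak — single-peaked.
Ballot type 6: ranking walks positions 5-1-4-2-3; Pham is ranked above Rivera even though Rivera lies between Pham and the peak Ruiz on the axis — preferences dip and rise again. Not single-peaked.
Ballot type 7 (peak Tanaka at position 3): ranking walks positions 3-4-2-5-1, expanding outward from the peak — single-peaked.
Ballot type 4 violates single-peakedness, so the profile is not single-peaked on this axis.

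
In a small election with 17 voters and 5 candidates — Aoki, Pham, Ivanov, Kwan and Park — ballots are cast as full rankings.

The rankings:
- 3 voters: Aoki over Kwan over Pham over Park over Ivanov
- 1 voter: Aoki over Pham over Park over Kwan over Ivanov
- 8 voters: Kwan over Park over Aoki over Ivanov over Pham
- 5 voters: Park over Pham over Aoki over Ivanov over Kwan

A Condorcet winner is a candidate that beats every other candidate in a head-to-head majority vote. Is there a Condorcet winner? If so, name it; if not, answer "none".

none

Pairwise majorities:
Aoki vs Pham: Aoki wins 12–5.
Aoki vs Ivanov: 3+1+8+5 = 17 for Aoki, 0 for Ivanov — Aoki by 17–0.
Aoki–Kwan: Aoki 9–8.
Aoki vs Park: Park wins 13–4.
Pham vs Ivanov: 3+1+5 = 9 for Pham, 8 for Ivanov — Pham by 9–8.
Pham vs Kwan: Kwan, 11–6.
Pham vs Park: Pham is ranked higher on 3+1 = 4 ballots, Park on 13. Park wins 13–4.
Ivanov vs Kwan: 5 to 12, Kwan.
Ivanov vs Park: Ivanov is ranked higher on 0 ballots, Park on 17. Park wins 17–0.
Kwan vs Park: Kwan, 11–6.
No candidate is unbeaten: Aoki loses to Park; Pham loses to Aoki; Ivanov loses to Aoki; Kwan loses to Aoki; Park loses to Kwan. In particular Aoki → Kwan → Park → Aoki is a majority cycle — no Condorcet winner exists.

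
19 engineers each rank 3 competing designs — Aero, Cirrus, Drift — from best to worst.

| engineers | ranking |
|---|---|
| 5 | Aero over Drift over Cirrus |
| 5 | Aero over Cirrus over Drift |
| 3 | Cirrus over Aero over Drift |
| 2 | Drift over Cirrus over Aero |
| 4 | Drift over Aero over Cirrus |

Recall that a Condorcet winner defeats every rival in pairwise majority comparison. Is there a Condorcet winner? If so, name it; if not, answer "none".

Pairwise majorities:
Aero vs Cirrus: 5+5+4 = 14 for Aero, 5 for Cirrus — Aero by 14–5.
Aero vs Drift: 13 to 6, Aero.
Cirrus vs Drift: 8 to 11, Drift.
Aero beats each of Cirrus, Drift — Aero is the Condorcet winner.

Aero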